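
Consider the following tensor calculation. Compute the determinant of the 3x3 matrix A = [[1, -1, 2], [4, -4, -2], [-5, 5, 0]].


Expanding along the first row, det(A) = a11*M_11 - a12*M_12 + a13*M_13, where M_1j is the (1,j) minor.
Minor M_11 = -4*0 - -2*5 = 10
Minor M_12 = 4*0 - -2*-5 = -10
Minor M_13 = 4*5 - -4*-5 = 0
det = 1*(10) - -1*(-10) + 2*(0)
    = 10 - 10 + 0
    = 0

0


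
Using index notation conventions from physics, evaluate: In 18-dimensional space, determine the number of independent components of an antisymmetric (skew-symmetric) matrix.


An antisymmetric rank-2 tensor satisfies A_{ij} = -A_{ji}, so diagonal entries are zero.
The independent components are the upper-triangular entries: C(n, 2) = n(n-1)/2.
n = 18
C(18, 2) = 18 * 17 / 2 = 306 / 2 = 153

153


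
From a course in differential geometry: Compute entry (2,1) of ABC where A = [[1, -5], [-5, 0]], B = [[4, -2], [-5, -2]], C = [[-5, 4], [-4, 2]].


(ABC)_{21} = sum_m (AB)_{2m} C_{m1}. First compute row 2 of AB.
(AB)_{21} = -5*4 + 0*-5 = -20
(AB)_{22} = -5*-2 + 0*-2 = 10
Now contract with column 1 of C:
(AB)_{21} * C_{11} = -20 * -5 = 100
(AB)_{22} * C_{21} = 10 * -4 = -40
(ABC)_{21} = 100 + -40 = 60

60


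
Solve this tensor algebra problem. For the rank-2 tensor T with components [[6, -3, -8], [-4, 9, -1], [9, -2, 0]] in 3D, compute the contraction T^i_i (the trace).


The contraction (trace) of a rank-2 tensor is the sum of its diagonal elements.
Diagonal entries: A[1,1] = 6, A[2,2] = 9, A[3,3] = 0
Tr(A) = 6 + 9 + 0 = 15

15


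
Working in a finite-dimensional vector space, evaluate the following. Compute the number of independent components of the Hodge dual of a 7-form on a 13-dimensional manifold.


The Hodge dual of a p-form on an n-dimensional manifold is an (n-p)-form.
n = 13, p = 7, so dual degree = 13 - 7 = 6
The number of components is C(n, n-p) = C(13, 6) = 1716

1716


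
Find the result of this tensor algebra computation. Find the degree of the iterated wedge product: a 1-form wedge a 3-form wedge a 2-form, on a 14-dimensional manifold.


The degree of a wedge product is the sum of the degrees of the individual forms.
Degrees: 1, 3, 2
Total degree = 1 + 3 + 2 = 6

6


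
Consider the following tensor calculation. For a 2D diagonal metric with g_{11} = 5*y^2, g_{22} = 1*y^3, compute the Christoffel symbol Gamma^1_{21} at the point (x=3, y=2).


For a diagonal metric, Gamma^k_{ij} = (1/2) g^{kk} (dg_{ik}/dx_j + dg_{jk}/dx_i - dg_{ij}/dx_k).
The metric is diagonal, so g_{ab} = 0 for a != b.
At the given point: g_{11} = 20, g_{22} = 8
g^{11} = 1/20
dg_{21}/dx_1 = 0 (off-diagonal)
dg_{11}/dx_2 = dg_{11}/dx_2 = 20
dg_{21}/dx_1 = 0 (off-diagonal)
Numerator = 0 + 20 - 0 = 20
Gamma^1_{21} = 20 / (2 * 20) = 1/2

1/2


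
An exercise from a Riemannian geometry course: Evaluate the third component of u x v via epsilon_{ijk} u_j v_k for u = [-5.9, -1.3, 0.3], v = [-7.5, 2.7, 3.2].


(u x v)_3 = sum_{j,k} epsilon_{3jk} u_j v_k. Only permutations of (1,2,3) contribute; the two non-zero terms are:
eps_{312} u_1 v_2 = 1 * -5.9 * 2.7 = -15.93
eps_{321} u_2 v_1 = -1 * -1.3 * -7.5 = -9.75
(u x v)_3 = -25.68

-25.68


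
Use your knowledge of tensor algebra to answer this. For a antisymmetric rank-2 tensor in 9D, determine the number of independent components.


A antisymmetric rank-2 tensor in d dimensions has d(d-1)/2 independent components.
d = 9
d(d-1)/2 = 9 * 8 / 2 = 72 / 2 = 36

36


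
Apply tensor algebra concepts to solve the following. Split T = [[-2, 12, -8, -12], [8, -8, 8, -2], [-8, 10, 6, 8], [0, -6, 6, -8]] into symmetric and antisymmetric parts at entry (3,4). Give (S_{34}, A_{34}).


T_{34} = 8
T_{43} = 6
S_{34} = (8 + 6)/2 = 14/2 = 7
A_{34} = (8 - 6)/2 = 2/2 = 1
Check: S + A = 7 + 1 = 8 = T_{34}.

(7, 1)


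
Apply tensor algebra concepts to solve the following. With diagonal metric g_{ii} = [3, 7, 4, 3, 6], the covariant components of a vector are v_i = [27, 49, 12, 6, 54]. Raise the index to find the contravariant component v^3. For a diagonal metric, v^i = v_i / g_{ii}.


To raise an index with a diagonal metric: v^i = v_i / g_{ii}.
For index 3: v_3 = 12, g_{33} = 4
v^3 = 12 / 4 = 3

3


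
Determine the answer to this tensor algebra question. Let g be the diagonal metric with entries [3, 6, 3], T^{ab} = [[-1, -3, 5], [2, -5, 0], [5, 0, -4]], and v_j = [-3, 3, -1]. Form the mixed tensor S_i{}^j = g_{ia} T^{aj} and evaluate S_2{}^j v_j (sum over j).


Step 1: lower the first index. For a diagonal metric, g_{ia} T^{aj} = g_{ii} T^{ij} (no sum on i).
g_{22} = 6
S_2{}^1 = 6 * T^{21} = 6 * 2 = 12
S_2{}^2 = 6 * T^{22} = 6 * -5 = -30
S_2{}^3 = 6 * T^{23} = 6 * 0 = 0
Step 2: contract S_2{}^j with v_j.
S_2{}^1 * v_1 = 12 * -3 = -36
S_2{}^2 * v_2 = -30 * 3 = -90
S_2{}^3 * v_3 = 0 * -1 = 0
Result = -36 + -90 + 0 = -126

-126


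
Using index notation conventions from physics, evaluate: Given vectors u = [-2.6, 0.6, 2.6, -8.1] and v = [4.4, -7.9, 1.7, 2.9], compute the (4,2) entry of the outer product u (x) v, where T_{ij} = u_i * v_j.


The outer product entry T_{ij} = u_i * v_j.
We need i=4, j=2.
u_4 = -8.1, v_2 = -7.9
T_{4,2} = -8.1 * -7.9 = 63.99

63.99


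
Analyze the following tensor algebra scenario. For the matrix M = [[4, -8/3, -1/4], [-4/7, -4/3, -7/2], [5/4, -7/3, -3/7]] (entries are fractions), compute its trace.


The trace is the sum of diagonal entries.
Diagonal: M[1,1] = 4, M[2,2] = -4/3, M[3,3] = -3/7
Tr(M) = 4 + -4/3 + -3/7
Computing step by step:
After adding M[1,1]: 4
After adding M[2,2]: 8/3
After adding M[3,3]: 47/21
Tr(M) = 47/21

47/21


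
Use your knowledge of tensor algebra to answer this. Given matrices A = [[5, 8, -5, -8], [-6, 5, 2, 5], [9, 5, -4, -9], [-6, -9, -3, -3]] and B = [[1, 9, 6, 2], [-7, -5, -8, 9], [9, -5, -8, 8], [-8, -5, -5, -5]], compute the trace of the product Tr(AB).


Tr(AB) = sum_i (AB)_{ii} where (AB)_{ii} = sum_k A_{ik} B_{ki}.
(AB)_{11} = 5*1 + 8*-7 + -5*9 + -8*-8 = -32
(AB)_{22} = -6*9 + 5*-5 + 2*-5 + 5*-5 = -114
(AB)_{33} = 9*6 + 5*-8 + -4*-8 + -9*-5 = 91
(AB)_{44} = -6*2 + -9*9 + -3*8 + -3*-5 = -102
Tr(AB) = -32 + -114 + 91 + -102 = -157

-157


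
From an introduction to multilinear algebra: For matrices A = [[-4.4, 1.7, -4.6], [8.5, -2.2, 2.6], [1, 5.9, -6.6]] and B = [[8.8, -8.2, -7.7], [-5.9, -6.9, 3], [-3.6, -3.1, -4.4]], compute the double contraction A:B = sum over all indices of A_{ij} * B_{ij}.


A:B = sum over all i,j of A_{ij} * B_{ij}.
Row 1: -4.4*8.8=-38.72, 1.7*-8.2=-13.94, -4.6*-7.7=35.42 => row sum = -17.24
Row 2: 8.5*-5.9=-50.15, -2.2*-6.9=15.18, 2.6*3=7.8 => row sum = -27.17
Row 3: 1*-3.6=-3.6, 5.9*-3.1=-18.29, -6.6*-4.4=29.04 => row sum = 7.15
Total = -17.24 + -27.17 + 7.15 = -37.26

-37.26


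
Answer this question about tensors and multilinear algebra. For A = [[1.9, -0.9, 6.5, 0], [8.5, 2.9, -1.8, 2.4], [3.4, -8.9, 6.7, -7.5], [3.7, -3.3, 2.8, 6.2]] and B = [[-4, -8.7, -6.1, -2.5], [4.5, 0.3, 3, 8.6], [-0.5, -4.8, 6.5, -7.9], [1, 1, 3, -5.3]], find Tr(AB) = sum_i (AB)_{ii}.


Tr(AB) = sum_i (AB)_{ii} where (AB)_{ii} = sum_k A_{ik} B_{ki}.
(AB)_{11} = 1.9*-4 + -0.9*4.5 + 6.5*-0.5 + 0*1 = -14.9
(AB)_{22} = 8.5*-8.7 + 2.9*0.3 + -1.8*-4.8 + 2.4*1 = -62.04
(AB)_{33} = 3.4*-6.1 + -8.9*3 + 6.7*6.5 + -7.5*3 = -26.39
(AB)_{44} = 3.7*-2.5 + -3.3*8.6 + 2.8*-7.9 + 6.2*-5.3 = -92.61
Tr(AB) = -14.9 + -62.04 + -26.39 + -92.61 = -195.94

-195.94


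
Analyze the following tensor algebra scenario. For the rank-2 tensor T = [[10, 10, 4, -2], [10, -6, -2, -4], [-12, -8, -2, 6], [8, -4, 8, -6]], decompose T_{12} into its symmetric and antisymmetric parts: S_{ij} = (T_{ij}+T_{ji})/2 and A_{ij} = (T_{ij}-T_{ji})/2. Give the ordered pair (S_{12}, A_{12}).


T_{12} = 10
T_{21} = 10
S_{12} = (10 + 10)/2 = 20/2 = 10
A_{12} = (10 - 10)/2 = 0/2 = 0
Check: S + A = 10 + 0 = 10 = T_{12}.

(10, 0)


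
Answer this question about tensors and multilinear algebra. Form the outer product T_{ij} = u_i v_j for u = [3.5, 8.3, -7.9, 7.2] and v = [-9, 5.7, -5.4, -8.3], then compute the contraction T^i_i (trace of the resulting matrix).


The outer product gives T_{ij} = u_i v_j.
The trace (contraction) is Tr(T) = sum_i T_{ii} = sum_i u_i v_i.
Diagonal entries:
T_{11} = u_1 * v_1 = 3.5 * -9 = -31.5
T_{22} = u_2 * v_2 = 8.3 * 5.7 = 47.31
T_{33} = u_3 * v_3 = -7.9 * -5.4 = 42.66
T_{44} = u_4 * v_4 = 7.2 * -8.3 = -59.76
Tr(T) = -31.5 + 47.31 + 42.66 + -59.76 = -1.29

-1.29


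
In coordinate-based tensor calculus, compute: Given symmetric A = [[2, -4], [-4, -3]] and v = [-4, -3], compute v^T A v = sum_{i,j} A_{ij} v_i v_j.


First compute Av:
(Av)_1 = 2*-4 + -4*-3 = 4
(Av)_2 = -4*-4 + -3*-3 = 25
Av = [4, 25]
Then v^T (Av) = -4*4 + -3*25
= -16 + -75 = -91

-91


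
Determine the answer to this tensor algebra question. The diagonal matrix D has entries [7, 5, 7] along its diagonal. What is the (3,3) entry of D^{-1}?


For a diagonal matrix, the inverse has entries (D^{-1})_{ii} = 1/d_{ii}.
The diagonal entries are: d_{11} = 7, d_{22} = 5, d_{33} = 7
We need (D^{-1})_{33} = 1/d_{33} = 1/7 = 1/7

1/7


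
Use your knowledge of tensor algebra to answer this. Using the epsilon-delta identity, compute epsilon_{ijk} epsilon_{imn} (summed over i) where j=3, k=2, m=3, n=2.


Using the identity: epsilon_{ijk} epsilon_{imn} = delta_{jm} delta_{kn} - delta_{jn} delta_{km}.
delta_{33} = 1
delta_{22} = 1
delta_{32} = 0
delta_{23} = 0
Result = 1 * 1 - 0 * 0 = 1 - 0 = 1

1


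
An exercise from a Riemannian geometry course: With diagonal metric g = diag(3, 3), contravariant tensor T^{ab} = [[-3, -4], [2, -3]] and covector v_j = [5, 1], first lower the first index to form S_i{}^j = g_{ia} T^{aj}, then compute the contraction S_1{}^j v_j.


Step 1: lower the first index. For a diagonal metric, g_{ia} T^{aj} = g_{ii} T^{ij} (no sum on i).
g_{11} = 3
S_1{}^1 = 3 * T^{11} = 3 * -3 = -9
S_1{}^2 = 3 * T^{12} = 3 * -4 = -12
Step 2: contract S_1{}^j with v_j.
S_1{}^1 * v_1 = -9 * 5 = -45
S_1{}^2 * v_2 = -12 * 1 = -12
Result = -45 + -12 = -57

-57


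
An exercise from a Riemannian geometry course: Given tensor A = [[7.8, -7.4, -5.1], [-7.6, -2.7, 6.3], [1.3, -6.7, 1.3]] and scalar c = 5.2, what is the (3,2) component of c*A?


Scalar multiplication: (cA)_{ij} = c * A_{ij}.
c = 5.2
A_{32} = -6.7
(cA)_{32} = 5.2 * -6.7 = -34.84

-34.84


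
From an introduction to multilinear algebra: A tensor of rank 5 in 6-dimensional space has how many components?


The number of components of a rank-r tensor in d dimensions is d^r.
Here d = 6 and r = 5.
6^5 = 7776

7776


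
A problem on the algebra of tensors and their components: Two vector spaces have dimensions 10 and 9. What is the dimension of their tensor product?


The dimension of a tensor product is the product of dimensions.
dim(V) = 10, dim(W) = 9
dim(V (x) W) = 10 * 9 = 90

90


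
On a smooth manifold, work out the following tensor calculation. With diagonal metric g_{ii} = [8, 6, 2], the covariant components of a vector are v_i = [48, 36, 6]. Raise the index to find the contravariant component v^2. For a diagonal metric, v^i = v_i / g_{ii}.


To raise an index with a diagonal metric: v^i = v_i / g_{ii}.
For index 2: v_2 = 36, g_{22} = 6
v^2 = 36 / 6 = 6

6


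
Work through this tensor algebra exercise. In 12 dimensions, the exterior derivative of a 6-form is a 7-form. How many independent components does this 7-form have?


The exterior derivative of a p-form is a (p+1)-form.
Its number of independent components is C(n, p+1).
n = 12, p+1 = 7
C(12, 7) = 792

792


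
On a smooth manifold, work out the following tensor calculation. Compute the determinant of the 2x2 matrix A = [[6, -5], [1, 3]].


For a 2x2 matrix [[a, b], [c, d]], det = a*d - b*c.
a = 6, b = -5, c = 1, d = 3
a*d = 6 * 3 = 18
b*c = -5 * 1 = -5
det = 18 - -5 = 23

23


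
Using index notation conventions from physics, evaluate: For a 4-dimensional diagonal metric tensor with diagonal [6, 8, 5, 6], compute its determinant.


For a diagonal metric, the determinant is the product of diagonal entries.
Diagonal entries: 6, 8, 5, 6
det(g) = 6 * 8 * 5 * 6 = 1440

1440


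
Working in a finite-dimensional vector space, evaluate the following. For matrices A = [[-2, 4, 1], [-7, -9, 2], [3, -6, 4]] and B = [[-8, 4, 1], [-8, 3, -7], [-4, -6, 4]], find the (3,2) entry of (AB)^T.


(AB)^T_{ij} = (AB)_{ji} = sum_k A_{jk} B_{ki}.
For i=3, j=2 we need (AB)_{23}:
A_{21} * B_{13} = -7 * 1 = -7
A_{22} * B_{23} = -9 * -7 = 63
A_{23} * B_{33} = 2 * 4 = 8
Sum = -7 + 63 + 8 = 64

64


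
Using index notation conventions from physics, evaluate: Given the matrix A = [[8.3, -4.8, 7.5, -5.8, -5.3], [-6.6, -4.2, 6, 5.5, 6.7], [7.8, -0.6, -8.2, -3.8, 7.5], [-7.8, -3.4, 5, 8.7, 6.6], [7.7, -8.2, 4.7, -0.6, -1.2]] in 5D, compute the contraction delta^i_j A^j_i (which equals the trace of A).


The contraction (trace) of a rank-2 tensor is the sum of its diagonal elements.
Diagonal entries: A[1,1] = 8.3, A[2,2] = -4.2, A[3,3] = -8.2, A[4,4] = 8.7, A[5,5] = -1.2
Tr(A) = 8.3 + -4.2 + -8.2 + 8.7 + -1.2 = 3.4

3.4


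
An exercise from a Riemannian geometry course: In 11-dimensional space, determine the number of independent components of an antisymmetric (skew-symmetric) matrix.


An antisymmetric rank-2 tensor satisfies A_{ij} = -A_{ji}, so diagonal entries are zero.
The independent components are the upper-triangular entries: C(n, 2) = n(n-1)/2.
n = 11
C(11, 2) = 11 * 10 / 2 = 110 / 2 = 55

55


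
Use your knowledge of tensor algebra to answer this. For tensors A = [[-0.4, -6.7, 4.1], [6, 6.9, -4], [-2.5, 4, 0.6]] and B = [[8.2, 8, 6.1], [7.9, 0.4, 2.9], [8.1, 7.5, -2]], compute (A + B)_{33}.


Tensor addition is component-wise: (A + B)_{ij} = A_{ij} + B_{ij}.
A_{33} = 0.6
B_{33} = -2
(A + B)_{33} = 0.6 + -2 = -1.4

-1.4


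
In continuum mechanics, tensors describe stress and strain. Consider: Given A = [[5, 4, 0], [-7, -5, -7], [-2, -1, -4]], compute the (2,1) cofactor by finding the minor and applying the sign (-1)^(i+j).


To find cofactor C_{21}, delete row 2 and column 1.
The resulting 2x2 submatrix is: [[4, 0], [-1, -4]]
Minor M_{21} = 4*-4 - 0*-1
  = -16 - 0 = -16
Sign = (-1)^(2+1) = (-1)^3 = -1
Cofactor C_{21} = -1 * -16 = 16

16


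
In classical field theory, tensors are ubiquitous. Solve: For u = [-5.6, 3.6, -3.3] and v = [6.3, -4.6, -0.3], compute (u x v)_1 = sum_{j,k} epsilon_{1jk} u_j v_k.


(u x v)_1 = sum_{j,k} epsilon_{1jk} u_j v_k. Only permutations of (1,2,3) contribute; the two non-zero terms are:
eps_{123} u_2 v_3 = 1 * 3.6 * -0.3 = -1.08
eps_{132} u_3 v_2 = -1 * -3.3 * -4.6 = -15.18
(u x v)_1 = -16.26

-16.26


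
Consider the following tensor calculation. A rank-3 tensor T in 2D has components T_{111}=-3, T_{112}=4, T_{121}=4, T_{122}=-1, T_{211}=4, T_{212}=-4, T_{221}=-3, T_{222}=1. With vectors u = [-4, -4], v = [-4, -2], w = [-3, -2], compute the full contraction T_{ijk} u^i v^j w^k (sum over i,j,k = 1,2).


S = sum over i,j,k of T_{ijk} u_i v_j w_k. Expanding all 8 terms:
T_{111}*u_1*v_1*w_1 = -3*-4*-4*-3 = 144  (running total: 144)
T_{112}*u_1*v_1*w_2 = 4*-4*-4*-2 = -128  (running total: 16)
T_{121}*u_1*v_2*w_1 = 4*-4*-2*-3 = -96  (running total: -80)
T_{122}*u_1*v_2*w_2 = -1*-4*-2*-2 = 16  (running total: -64)
T_{211}*u_2*v_1*w_1 = 4*-4*-4*-3 = -192  (running total: -256)
T_{212}*u_2*v_1*w_2 = -4*-4*-4*-2 = 128  (running total: -128)
T_{221}*u_2*v_2*w_1 = -3*-4*-2*-3 = 72  (running total: -56)
T_{222}*u_2*v_2*w_2 = 1*-4*-2*-2 = -16  (running total: -72)
S = -72

-72


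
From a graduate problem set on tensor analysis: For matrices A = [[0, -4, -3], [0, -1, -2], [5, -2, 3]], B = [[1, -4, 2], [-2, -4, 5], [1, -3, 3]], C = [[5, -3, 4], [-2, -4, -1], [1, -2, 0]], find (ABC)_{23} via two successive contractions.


(ABC)_{23} = sum_m (AB)_{2m} C_{m3}. First compute row 2 of AB.
(AB)_{21} = 0*1 + -1*-2 + -2*1 = 0
(AB)_{22} = 0*-4 + -1*-4 + -2*-3 = 10
(AB)_{23} = 0*2 + -1*5 + -2*3 = -11
Now contract with column 3 of C:
(AB)_{21} * C_{13} = 0 * 4 = 0
(AB)_{22} * C_{23} = 10 * -1 = -10
(AB)_{23} * C_{33} = -11 * 0 = 0
(ABC)_{23} = 0 + -10 + 0 = -10

-10


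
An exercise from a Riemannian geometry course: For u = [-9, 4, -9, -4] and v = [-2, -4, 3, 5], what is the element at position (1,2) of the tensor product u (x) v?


The outer product entry T_{ij} = u_i * v_j.
We need i=1, j=2.
u_1 = -9, v_2 = -4
T_{1,2} = -9 * -4 = 36

36


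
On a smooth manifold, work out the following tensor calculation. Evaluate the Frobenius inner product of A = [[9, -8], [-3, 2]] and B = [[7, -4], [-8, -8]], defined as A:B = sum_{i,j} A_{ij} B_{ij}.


A:B = sum over all i,j of A_{ij} * B_{ij}.
Row 1: 9*7=63, -8*-4=32 => row sum = 95
Row 2: -3*-8=24, 2*-8=-16 => row sum = 8
Total = 95 + 8 = 103

103


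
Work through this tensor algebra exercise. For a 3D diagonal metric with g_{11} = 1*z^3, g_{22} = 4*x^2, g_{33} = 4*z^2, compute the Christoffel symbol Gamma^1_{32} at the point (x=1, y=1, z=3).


For a diagonal metric, Gamma^k_{ij} = (1/2) g^{kk} (dg_{ik}/dx_j + dg_{jk}/dx_i - dg_{ij}/dx_k).
The metric is diagonal, so g_{ab} = 0 for a != b.
At the given point: g_{11} = 27, g_{22} = 4, g_{33} = 36
g^{11} = 1/27
dg_{31}/dx_2 = 0 (off-diagonal)
dg_{21}/dx_3 = 0 (off-diagonal)
dg_{32}/dx_1 = 0 (off-diagonal)
Numerator = 0 + 0 - 0 = 0
Gamma^1_{32} = 0 / (2 * 27) = 0

0


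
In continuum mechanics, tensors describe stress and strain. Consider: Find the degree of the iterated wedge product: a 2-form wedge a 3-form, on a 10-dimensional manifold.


The degree of a wedge product is the sum of the degrees of the individual forms.
Degrees: 2, 3
Total degree = 2 + 3 = 5

5


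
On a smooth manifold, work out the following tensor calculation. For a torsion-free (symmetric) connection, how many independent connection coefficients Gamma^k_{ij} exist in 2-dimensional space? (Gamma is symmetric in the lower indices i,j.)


Christoffel symbols Gamma^k_{ij} are symmetric in i,j, so there are d * d(d+1)/2 independent symbols.
d = 2
d(d+1)/2 = 2 * 3 / 2 = 3
Total = 2 * 3 = 6

6


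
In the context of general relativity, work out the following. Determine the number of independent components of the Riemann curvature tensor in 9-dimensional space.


The Riemann tensor in d dimensions has d^2(d^2 - 1)/12 independent components.
d = 9, so d^2 = 81
d^2 - 1 = 80
d^2(d^2 - 1) = 81 * 80 = 6480
Divide by 12: 6480 / 12 = 540

540


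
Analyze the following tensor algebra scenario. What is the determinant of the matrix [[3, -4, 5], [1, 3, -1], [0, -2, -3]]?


Expanding along the first row, det(A) = a11*M_11 - a12*M_12 + a13*M_13, where M_1j is the (1,j) minor.
Minor M_11 = 3*-3 - -1*-2 = -11
Minor M_12 = 1*-3 - -1*0 = -3
Minor M_13 = 1*-2 - 3*0 = -2
det = 3*(-11) - -4*(-3) + 5*(-2)
    = -33 - 12 + -10
    = -55

-55


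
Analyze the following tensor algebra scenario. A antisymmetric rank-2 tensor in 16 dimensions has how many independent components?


A antisymmetric rank-2 tensor in d dimensions has d(d-1)/2 independent components.
d = 16
d(d-1)/2 = 16 * 15 / 2 = 240 / 2 = 120

120


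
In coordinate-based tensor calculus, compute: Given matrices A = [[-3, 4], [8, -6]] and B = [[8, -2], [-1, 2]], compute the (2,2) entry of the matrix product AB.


(AB)_{ij} = sum_k A_{ik} B_{kj}.
For i=2, j=2:
A_{21} * B_{12} = 8 * -2 = -16
A_{22} * B_{22} = -6 * 2 = -12
Sum = -16 + -12 = -28

-28


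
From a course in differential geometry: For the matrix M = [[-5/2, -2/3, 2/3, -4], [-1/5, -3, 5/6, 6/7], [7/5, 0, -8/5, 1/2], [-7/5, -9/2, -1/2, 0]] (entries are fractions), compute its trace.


The trace is the sum of diagonal entries.
Diagonal: M[1,1] = -5/2, M[2,2] = -3, M[3,3] = -8/5, M[4,4] = 0
Tr(M) = -5/2 + -3 + -8/5 + 0
Computing step by step:
After adding M[1,1]: -5/2
After adding M[2,2]: -11/2
After adding M[3,3]: -71/10
After adding M[4,4]: -71/10
Tr(M) = -71/10

-71/10


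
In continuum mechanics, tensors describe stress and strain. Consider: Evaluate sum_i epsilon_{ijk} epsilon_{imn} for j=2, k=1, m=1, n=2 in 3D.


Using the identity: epsilon_{ijk} epsilon_{imn} = delta_{jm} delta_{kn} - delta_{jn} delta_{km}.
delta_{21} = 0
delta_{12} = 0
delta_{22} = 1
delta_{11} = 1
Result = 0 * 0 - 1 * 1 = 0 - 1 = -1

-1


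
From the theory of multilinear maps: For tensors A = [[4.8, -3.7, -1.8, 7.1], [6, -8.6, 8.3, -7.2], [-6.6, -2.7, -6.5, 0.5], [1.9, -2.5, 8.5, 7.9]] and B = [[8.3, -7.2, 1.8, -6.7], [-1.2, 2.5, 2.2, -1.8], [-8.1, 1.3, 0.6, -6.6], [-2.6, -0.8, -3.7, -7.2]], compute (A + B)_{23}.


Tensor addition is component-wise: (A + B)_{ij} = A_{ij} + B_{ij}.
A_{23} = 8.3
B_{23} = 2.2
(A + B)_{23} = 8.3 + 2.2 = 10.5

10.5


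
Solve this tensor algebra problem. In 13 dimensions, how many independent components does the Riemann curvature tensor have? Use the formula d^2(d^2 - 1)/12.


The Riemann tensor in d dimensions has d^2(d^2 - 1)/12 independent components.
d = 13, so d^2 = 169
d^2 - 1 = 168
d^2(d^2 - 1) = 169 * 168 = 28392
Divide by 12: 28392 / 12 = 2366

2366


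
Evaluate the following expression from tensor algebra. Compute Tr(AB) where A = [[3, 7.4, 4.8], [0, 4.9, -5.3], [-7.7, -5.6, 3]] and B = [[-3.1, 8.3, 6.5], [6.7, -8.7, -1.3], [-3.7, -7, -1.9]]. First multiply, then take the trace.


Tr(AB) = sum_i (AB)_{ii} where (AB)_{ii} = sum_k A_{ik} B_{ki}.
(AB)_{11} = 3*-3.1 + 7.4*6.7 + 4.8*-3.7 = 22.52
(AB)_{22} = 0*8.3 + 4.9*-8.7 + -5.3*-7 = -5.53
(AB)_{33} = -7.7*6.5 + -5.6*-1.3 + 3*-1.9 = -48.47
Tr(AB) = 22.52 + -5.53 + -48.47 = -31.48

-31.48


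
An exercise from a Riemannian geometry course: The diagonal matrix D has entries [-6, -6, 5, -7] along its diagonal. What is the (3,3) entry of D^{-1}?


For a diagonal matrix, the inverse has entries (D^{-1})_{ii} = 1/d_{ii}.
The diagonal entries are: d_{11} = -6, d_{22} = -6, d_{33} = 5, d_{44} = -7
We need (D^{-1})_{33} = 1/d_{33} = 1/5 = 1/5

1/5


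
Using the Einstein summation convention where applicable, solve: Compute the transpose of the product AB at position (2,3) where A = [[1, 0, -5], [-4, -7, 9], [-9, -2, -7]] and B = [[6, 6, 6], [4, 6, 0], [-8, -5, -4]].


(AB)^T_{ij} = (AB)_{ji} = sum_k A_{jk} B_{ki}.
For i=2, j=3 we need (AB)_{32}:
A_{31} * B_{12} = -9 * 6 = -54
A_{32} * B_{22} = -2 * 6 = -12
A_{33} * B_{32} = -7 * -5 = 35
Sum = -54 + -12 + 35 = -31

-31


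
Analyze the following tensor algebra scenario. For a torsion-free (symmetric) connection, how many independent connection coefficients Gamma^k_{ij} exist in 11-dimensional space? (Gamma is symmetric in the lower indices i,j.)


Christoffel symbols Gamma^k_{ij} are symmetric in i,j, so there are d * d(d+1)/2 independent symbols.
d = 11
d(d+1)/2 = 11 * 12 / 2 = 66
Total = 11 * 66 = 726

726


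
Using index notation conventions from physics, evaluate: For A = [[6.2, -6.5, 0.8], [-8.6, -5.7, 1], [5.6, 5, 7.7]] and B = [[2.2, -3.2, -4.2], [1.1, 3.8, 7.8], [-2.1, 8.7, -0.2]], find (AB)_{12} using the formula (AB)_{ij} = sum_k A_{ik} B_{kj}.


(AB)_{ij} = sum_k A_{ik} B_{kj}.
For i=1, j=2:
A_{11} * B_{12} = 6.2 * -3.2 = -19.84
A_{12} * B_{22} = -6.5 * 3.8 = -24.7
A_{13} * B_{32} = 0.8 * 8.7 = 6.96
Sum = -19.84 + -24.7 + 6.96 = -37.58

-37.58


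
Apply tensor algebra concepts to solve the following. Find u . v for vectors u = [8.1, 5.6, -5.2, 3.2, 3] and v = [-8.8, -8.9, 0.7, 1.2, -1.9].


The inner product u . v = sum of u_i * v_i.
Term-by-term: 8.1 * -8.8, 5.6 * -8.9, -5.2 * 0.7, 3.2 * 1.2, 3 * -1.9
Products: -71.28, -49.84, -3.64, 3.84, -5.7
Sum = -71.28 + -49.84 + -3.64 + 3.84 + -5.7 = -126.62

-126.62


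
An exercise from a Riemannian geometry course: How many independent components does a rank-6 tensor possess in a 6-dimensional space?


The number of components of a rank-r tensor in d dimensions is d^r.
Here d = 6 and r = 6.
6^6 = 46656

46656


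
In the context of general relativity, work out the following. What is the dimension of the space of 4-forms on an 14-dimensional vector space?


The dimension of the space of p-forms on an n-dimensional space is C(n, p).
n = 14, p = 4
C(14, 4) = 14! / (4! * 10!) = 1001

1001


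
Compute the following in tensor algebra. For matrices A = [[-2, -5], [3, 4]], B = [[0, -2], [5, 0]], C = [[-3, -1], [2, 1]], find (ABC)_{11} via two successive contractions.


(ABC)_{11} = sum_m (AB)_{1m} C_{m1}. First compute row 1 of AB.
(AB)_{11} = -2*0 + -5*5 = -25
(AB)_{12} = -2*-2 + -5*0 = 4
Now contract with column 1 of C:
(AB)_{11} * C_{11} = -25 * -3 = 75
(AB)_{12} * C_{21} = 4 * 2 = 8
(ABC)_{11} = 75 + 8 = 83

83


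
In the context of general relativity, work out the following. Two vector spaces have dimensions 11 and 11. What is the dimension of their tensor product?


The dimension of a tensor product is the product of dimensions.
dim(V) = 11, dim(W) = 11
dim(V (x) W) = 11 * 11 = 121

121


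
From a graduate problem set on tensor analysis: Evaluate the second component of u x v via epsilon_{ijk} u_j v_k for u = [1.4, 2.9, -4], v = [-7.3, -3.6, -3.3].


(u x v)_2 = sum_{j,k} epsilon_{2jk} u_j v_k. Only permutations of (1,2,3) contribute; the two non-zero terms are:
eps_{213} u_1 v_3 = -1 * 1.4 * -3.3 = 4.62
eps_{231} u_3 v_1 = 1 * -4 * -7.3 = 29.2
(u x v)_2 = 33.82

33.82


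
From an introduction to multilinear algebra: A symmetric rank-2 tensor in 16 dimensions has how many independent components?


A symmetric rank-2 tensor in d dimensions has d(d+1)/2 independent components.
d = 16
d(d+1)/2 = 16 * 17 / 2 = 272 / 2 = 136

136


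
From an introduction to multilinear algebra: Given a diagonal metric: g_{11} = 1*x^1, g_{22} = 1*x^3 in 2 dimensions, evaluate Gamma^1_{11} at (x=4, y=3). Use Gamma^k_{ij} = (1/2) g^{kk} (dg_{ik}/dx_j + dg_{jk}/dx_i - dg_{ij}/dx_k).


For a diagonal metric, Gamma^k_{ij} = (1/2) g^{kk} (dg_{ik}/dx_j + dg_{jk}/dx_i - dg_{ij}/dx_k).
The metric is diagonal, so g_{ab} = 0 for a != b.
At the given point: g_{11} = 4, g_{22} = 64
g^{11} = 1/4
dg_{11}/dx_1 = dg_{11}/dx_1 = 1
dg_{11}/dx_1 = dg_{11}/dx_1 = 1
dg_{11}/dx_1 = dg_{11}/dx_1 = 1
Numerator = 1 + 1 - 1 = 1
Gamma^1_{11} = 1 / (2 * 4) = 1/8

1/8


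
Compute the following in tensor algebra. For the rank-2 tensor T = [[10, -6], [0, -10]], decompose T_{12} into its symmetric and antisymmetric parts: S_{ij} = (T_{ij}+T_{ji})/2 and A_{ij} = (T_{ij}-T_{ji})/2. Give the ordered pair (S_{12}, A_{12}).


T_{12} = -6
T_{21} = 0
S_{12} = (-6 + 0)/2 = -6/2 = -3
A_{12} = (-6 - 0)/2 = -6/2 = -3
Check: S + A = -3 + -3 = -6 = T_{12}.

(-3, -3)


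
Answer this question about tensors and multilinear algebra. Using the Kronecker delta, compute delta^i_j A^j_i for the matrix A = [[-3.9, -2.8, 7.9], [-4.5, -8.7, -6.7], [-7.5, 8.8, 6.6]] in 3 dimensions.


The contraction (trace) of a rank-2 tensor is the sum of its diagonal elements.
Diagonal entries: A[1,1] = -3.9, A[2,2] = -8.7, A[3,3] = 6.6
Tr(A) = -3.9 + -8.7 + 6.6 = -6

-6


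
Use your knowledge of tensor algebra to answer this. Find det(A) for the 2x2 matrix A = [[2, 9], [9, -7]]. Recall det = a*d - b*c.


For a 2x2 matrix [[a, b], [c, d]], det = a*d - b*c.
a = 2, b = 9, c = 9, d = -7
a*d = 2 * -7 = -14
b*c = 9 * 9 = 81
det = -14 - 81 = -95

-95


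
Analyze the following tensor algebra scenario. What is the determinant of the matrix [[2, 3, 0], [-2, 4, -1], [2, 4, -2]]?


Expanding along the first row, det(A) = a11*M_11 - a12*M_12 + a13*M_13, where M_1j is the (1,j) minor.
Minor M_11 = 4*-2 - -1*4 = -4
Minor M_12 = -2*-2 - -1*2 = 6
Minor M_13 = -2*4 - 4*2 = -16
det = 2*(-4) - 3*(6) + 0*(-16)
    = -8 - 18 + 0
    = -26

-26


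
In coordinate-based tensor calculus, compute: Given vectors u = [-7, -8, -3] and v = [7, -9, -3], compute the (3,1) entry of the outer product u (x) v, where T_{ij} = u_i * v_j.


The outer product entry T_{ij} = u_i * v_j.
We need i=3, j=1.
u_3 = -3, v_1 = 7
T_{3,1} = -3 * 7 = -21

-21


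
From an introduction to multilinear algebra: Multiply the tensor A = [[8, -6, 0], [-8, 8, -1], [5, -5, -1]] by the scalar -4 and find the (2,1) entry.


Scalar multiplication: (cA)_{ij} = c * A_{ij}.
c = -4
A_{21} = -8
(cA)_{21} = -4 * -8 = 32

32


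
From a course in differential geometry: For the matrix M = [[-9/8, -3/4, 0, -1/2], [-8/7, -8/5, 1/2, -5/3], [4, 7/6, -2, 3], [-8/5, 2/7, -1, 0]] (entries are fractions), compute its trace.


The trace is the sum of diagonal entries.
Diagonal: M[1,1] = -9/8, M[2,2] = -8/5, M[3,3] = -2, M[4,4] = 0
Tr(M) = -9/8 + -8/5 + -2 + 0
Computing step by step:
After adding M[1,1]: -9/8
After adding M[2,2]: -109/40
After adding M[3,3]: -189/40
After adding M[4,4]: -189/40
Tr(M) = -189/40

-189/40


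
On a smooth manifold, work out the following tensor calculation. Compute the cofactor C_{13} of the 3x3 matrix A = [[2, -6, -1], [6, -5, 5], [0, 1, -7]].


To find cofactor C_{13}, delete row 1 and column 3.
The resulting 2x2 submatrix is: [[6, -5], [0, 1]]
Minor M_{13} = 6*1 - -5*0
  = 6 - 0 = 6
Sign = (-1)^(1+3) = (-1)^4 = 1
Cofactor C_{13} = 1 * 6 = 6

6


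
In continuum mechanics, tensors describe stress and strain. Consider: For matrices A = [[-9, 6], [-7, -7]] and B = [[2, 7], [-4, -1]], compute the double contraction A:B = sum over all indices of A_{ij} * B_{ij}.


A:B = sum over all i,j of A_{ij} * B_{ij}.
Row 1: -9*2=-18, 6*7=42 => row sum = 24
Row 2: -7*-4=28, -7*-1=7 => row sum = 35
Total = 24 + 35 = 59

59


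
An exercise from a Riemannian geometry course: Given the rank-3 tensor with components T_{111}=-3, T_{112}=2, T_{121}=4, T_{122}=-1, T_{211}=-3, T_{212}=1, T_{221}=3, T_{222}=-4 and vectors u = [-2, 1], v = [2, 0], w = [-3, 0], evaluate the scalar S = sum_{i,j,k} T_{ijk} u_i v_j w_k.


S = sum over i,j,k of T_{ijk} u_i v_j w_k. Expanding all 8 terms:
T_{111}*u_1*v_1*w_1 = -3*-2*2*-3 = -36  (running total: -36)
T_{112}*u_1*v_1*w_2 = 2*-2*2*0 = 0  (running total: -36)
T_{121}*u_1*v_2*w_1 = 4*-2*0*-3 = 0  (running total: -36)
T_{122}*u_1*v_2*w_2 = -1*-2*0*0 = 0  (running total: -36)
T_{211}*u_2*v_1*w_1 = -3*1*2*-3 = 18  (running total: -18)
T_{212}*u_2*v_1*w_2 = 1*1*2*0 = 0  (running total: -18)
T_{221}*u_2*v_2*w_1 = 3*1*0*-3 = 0  (running total: -18)
T_{222}*u_2*v_2*w_2 = -4*1*0*0 = 0  (running total: -18)
S = -18

-18


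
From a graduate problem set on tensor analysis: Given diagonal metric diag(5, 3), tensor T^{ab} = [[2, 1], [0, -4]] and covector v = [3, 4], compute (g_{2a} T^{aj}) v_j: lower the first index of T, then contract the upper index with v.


Step 1: lower the first index. For a diagonal metric, g_{ia} T^{aj} = g_{ii} T^{ij} (no sum on i).
g_{22} = 3
S_2{}^1 = 3 * T^{21} = 3 * 0 = 0
S_2{}^2 = 3 * T^{22} = 3 * -4 = -12
Step 2: contract S_2{}^j with v_j.
S_2{}^1 * v_1 = 0 * 3 = 0
S_2{}^2 * v_2 = -12 * 4 = -48
Result = 0 + -48 = -48

-48


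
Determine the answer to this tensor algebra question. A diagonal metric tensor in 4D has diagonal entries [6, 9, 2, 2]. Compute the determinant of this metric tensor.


For a diagonal metric, the determinant is the product of diagonal entries.
Diagonal entries: 6, 9, 2, 2
det(g) = 6 * 9 * 2 * 2 = 216

216


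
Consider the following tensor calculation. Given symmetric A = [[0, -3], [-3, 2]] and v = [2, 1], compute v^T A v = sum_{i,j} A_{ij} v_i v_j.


First compute Av:
(Av)_1 = 0*2 + -3*1 = -3
(Av)_2 = -3*2 + 2*1 = -4
Av = [-3, -4]
Then v^T (Av) = 2*-3 + 1*-4
= -6 + -4 = -10

-10


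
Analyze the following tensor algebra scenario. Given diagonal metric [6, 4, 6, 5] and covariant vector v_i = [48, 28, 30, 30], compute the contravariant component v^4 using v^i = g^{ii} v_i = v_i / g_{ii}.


To raise an index with a diagonal metric: v^i = v_i / g_{ii}.
For index 4: v_4 = 30, g_{44} = 5
v^4 = 30 / 5 = 6

6


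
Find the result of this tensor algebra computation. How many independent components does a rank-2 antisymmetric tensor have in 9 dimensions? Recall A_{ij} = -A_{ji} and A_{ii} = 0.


An antisymmetric rank-2 tensor satisfies A_{ij} = -A_{ji}, so diagonal entries are zero.
The independent components are the upper-triangular entries: C(n, 2) = n(n-1)/2.
n = 9
C(9, 2) = 9 * 8 / 2 = 72 / 2 = 36

36


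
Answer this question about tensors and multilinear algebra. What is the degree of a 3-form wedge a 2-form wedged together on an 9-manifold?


The degree of a wedge product is the sum of the degrees of the individual forms.
Degrees: 3, 2
Total degree = 3 + 2 = 5

5


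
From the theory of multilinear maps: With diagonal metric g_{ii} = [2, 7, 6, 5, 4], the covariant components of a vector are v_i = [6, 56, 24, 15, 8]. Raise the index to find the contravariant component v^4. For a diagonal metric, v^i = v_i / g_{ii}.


To raise an index with a diagonal metric: v^i = v_i / g_{ii}.
For index 4: v_4 = 15, g_{44} = 5
v^4 = 15 / 5 = 3

3


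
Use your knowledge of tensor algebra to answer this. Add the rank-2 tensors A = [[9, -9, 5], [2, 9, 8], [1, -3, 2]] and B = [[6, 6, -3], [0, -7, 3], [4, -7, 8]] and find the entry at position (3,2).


Tensor addition is component-wise: (A + B)_{ij} = A_{ij} + B_{ij}.
A_{32} = -3
B_{32} = -7
(A + B)_{32} = -3 + -7 = -10

-10


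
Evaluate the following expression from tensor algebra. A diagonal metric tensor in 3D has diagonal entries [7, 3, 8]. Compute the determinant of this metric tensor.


For a diagonal metric, the determinant is the product of diagonal entries.
Diagonal entries: 7, 3, 8
det(g) = 7 * 3 * 8 = 168

168


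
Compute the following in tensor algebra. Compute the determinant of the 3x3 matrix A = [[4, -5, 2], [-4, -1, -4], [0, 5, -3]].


Expanding along the first row, det(A) = a11*M_11 - a12*M_12 + a13*M_13, where M_1j is the (1,j) minor.
Minor M_11 = -1*-3 - -4*5 = 23
Minor M_12 = -4*-3 - -4*0 = 12
Minor M_13 = -4*5 - -1*0 = -20
det = 4*(23) - -5*(12) + 2*(-20)
    = 92 - -60 + -40
    = 112

112


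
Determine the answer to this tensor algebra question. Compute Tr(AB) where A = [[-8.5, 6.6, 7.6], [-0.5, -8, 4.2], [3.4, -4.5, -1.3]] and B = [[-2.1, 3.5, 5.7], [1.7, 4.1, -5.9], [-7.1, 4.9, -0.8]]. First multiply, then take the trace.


Tr(AB) = sum_i (AB)_{ii} where (AB)_{ii} = sum_k A_{ik} B_{ki}.
(AB)_{11} = -8.5*-2.1 + 6.6*1.7 + 7.6*-7.1 = -24.89
(AB)_{22} = -0.5*3.5 + -8*4.1 + 4.2*4.9 = -13.97
(AB)_{33} = 3.4*5.7 + -4.5*-5.9 + -1.3*-0.8 = 46.97
Tr(AB) = -24.89 + -13.97 + 46.97 = 8.11

8.11


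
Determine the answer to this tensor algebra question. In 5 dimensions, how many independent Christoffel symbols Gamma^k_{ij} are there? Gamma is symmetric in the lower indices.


Christoffel symbols Gamma^k_{ij} are symmetric in i,j, so there are d * d(d+1)/2 independent symbols.
d = 5
d(d+1)/2 = 5 * 6 / 2 = 15
Total = 5 * 15 = 75

75


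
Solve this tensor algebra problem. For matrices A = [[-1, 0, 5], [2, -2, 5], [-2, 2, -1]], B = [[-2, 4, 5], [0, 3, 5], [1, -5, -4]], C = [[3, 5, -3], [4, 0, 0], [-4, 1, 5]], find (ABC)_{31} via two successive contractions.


(ABC)_{31} = sum_m (AB)_{3m} C_{m1}. First compute row 3 of AB.
(AB)_{31} = -2*-2 + 2*0 + -1*1 = 3
(AB)_{32} = -2*4 + 2*3 + -1*-5 = 3
(AB)_{33} = -2*5 + 2*5 + -1*-4 = 4
Now contract with column 1 of C:
(AB)_{31} * C_{11} = 3 * 3 = 9
(AB)_{32} * C_{21} = 3 * 4 = 12
(AB)_{33} * C_{31} = 4 * -4 = -16
(ABC)_{31} = 9 + 12 + -16 = 5

5


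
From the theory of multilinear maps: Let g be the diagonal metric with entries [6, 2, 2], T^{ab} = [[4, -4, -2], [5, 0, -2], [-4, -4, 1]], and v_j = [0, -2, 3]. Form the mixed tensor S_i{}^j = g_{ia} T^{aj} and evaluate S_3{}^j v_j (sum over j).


Step 1: lower the first index. For a diagonal metric, g_{ia} T^{aj} = g_{ii} T^{ij} (no sum on i).
g_{33} = 2
S_3{}^1 = 2 * T^{31} = 2 * -4 = -8
S_3{}^2 = 2 * T^{32} = 2 * -4 = -8
S_3{}^3 = 2 * T^{33} = 2 * 1 = 2
Step 2: contract S_3{}^j with v_j.
S_3{}^1 * v_1 = -8 * 0 = 0
S_3{}^2 * v_2 = -8 * -2 = 16
S_3{}^3 * v_3 = 2 * 3 = 6
Result = 0 + 16 + 6 = 22

22


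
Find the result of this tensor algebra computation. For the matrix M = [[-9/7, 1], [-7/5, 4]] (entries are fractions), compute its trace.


The trace is the sum of diagonal entries.
Diagonal: M[1,1] = -9/7, M[2,2] = 4
Tr(M) = -9/7 + 4
Computing step by step:
After adding M[1,1]: -9/7
After adding M[2,2]: 19/7
Tr(M) = 19/7

19/7


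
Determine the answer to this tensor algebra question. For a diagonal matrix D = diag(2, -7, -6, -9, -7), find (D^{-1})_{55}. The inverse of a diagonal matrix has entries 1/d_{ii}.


For a diagonal matrix, the inverse has entries (D^{-1})_{ii} = 1/d_{ii}.
The diagonal entries are: d_{11} = 2, d_{22} = -7, d_{33} = -6, d_{44} = -9, d_{55} = -7
We need (D^{-1})_{55} = 1/d_{55} = 1/-7 = -1/7

-1/7


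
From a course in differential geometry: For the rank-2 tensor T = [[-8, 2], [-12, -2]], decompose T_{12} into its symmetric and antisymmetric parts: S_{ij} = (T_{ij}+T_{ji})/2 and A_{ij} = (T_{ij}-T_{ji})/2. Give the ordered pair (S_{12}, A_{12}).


T_{12} = 2
T_{21} = -12
S_{12} = (2 + -12)/2 = -10/2 = -5
A_{12} = (2 - -12)/2 = 14/2 = 7
Check: S + A = -5 + 7 = 2 = T_{12}.

(-5, 7)


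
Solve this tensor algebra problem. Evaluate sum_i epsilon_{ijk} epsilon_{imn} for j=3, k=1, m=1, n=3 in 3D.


Using the identity: epsilon_{ijk} epsilon_{imn} = delta_{jm} delta_{kn} - delta_{jn} delta_{km}.
delta_{31} = 0
delta_{13} = 0
delta_{33} = 1
delta_{11} = 1
Result = 0 * 0 - 1 * 1 = 0 - 1 = -1

-1


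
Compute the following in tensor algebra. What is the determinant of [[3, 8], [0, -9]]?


For a 2x2 matrix [[a, b], [c, d]], det = a*d - b*c.
a = 3, b = 8, c = 0, d = -9
a*d = 3 * -9 = -27
b*c = 8 * 0 = 0
det = -27 - 0 = -27

-27


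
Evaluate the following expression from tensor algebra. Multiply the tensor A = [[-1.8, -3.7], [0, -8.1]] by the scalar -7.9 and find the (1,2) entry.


Scalar multiplication: (cA)_{ij} = c * A_{ij}.
c = -7.9
A_{12} = -3.7
(cA)_{12} = -7.9 * -3.7 = 29.23

29.23


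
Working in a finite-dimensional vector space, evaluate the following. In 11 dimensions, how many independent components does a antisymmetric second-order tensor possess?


A antisymmetric rank-2 tensor in d dimensions has d(d-1)/2 independent components.
d = 11
d(d-1)/2 = 11 * 10 / 2 = 110 / 2 = 55

55


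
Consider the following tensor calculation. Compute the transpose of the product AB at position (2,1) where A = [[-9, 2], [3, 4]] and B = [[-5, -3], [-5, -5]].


(AB)^T_{ij} = (AB)_{ji} = sum_k A_{jk} B_{ki}.
For i=2, j=1 we need (AB)_{12}:
A_{11} * B_{12} = -9 * -3 = 27
A_{12} * B_{22} = 2 * -5 = -10
Sum = 27 + -10 = 17

17


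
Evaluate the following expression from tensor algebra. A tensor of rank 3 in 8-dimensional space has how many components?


The number of components of a rank-r tensor in d dimensions is d^r.
Here d = 8 and r = 3.
8^3 = 512

512


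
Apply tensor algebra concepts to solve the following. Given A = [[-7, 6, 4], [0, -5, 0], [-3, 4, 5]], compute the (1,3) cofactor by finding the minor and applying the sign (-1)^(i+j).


To find cofactor C_{13}, delete row 1 and column 3.
The resulting 2x2 submatrix is: [[0, -5], [-3, 4]]
Minor M_{13} = 0*4 - -5*-3
  = 0 - 15 = -15
Sign = (-1)^(1+3) = (-1)^4 = 1
Cofactor C_{13} = 1 * -15 = -15

-15


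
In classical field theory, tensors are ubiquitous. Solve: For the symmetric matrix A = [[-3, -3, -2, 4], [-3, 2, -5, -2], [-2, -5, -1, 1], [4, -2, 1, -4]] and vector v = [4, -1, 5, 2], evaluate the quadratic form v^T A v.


First compute Av:
(Av)_1 = -3*4 + -3*-1 + -2*5 + 4*2 = -11
(Av)_2 = -3*4 + 2*-1 + -5*5 + -2*2 = -43
(Av)_3 = -2*4 + -5*-1 + -1*5 + 1*2 = -6
(Av)_4 = 4*4 + -2*-1 + 1*5 + -4*2 = 15
Av = [-11, -43, -6, 15]
Then v^T (Av) = 4*-11 + -1*-43 + 5*-6 + 2*15
= -44 + 43 + -30 + 30 = -1

-1


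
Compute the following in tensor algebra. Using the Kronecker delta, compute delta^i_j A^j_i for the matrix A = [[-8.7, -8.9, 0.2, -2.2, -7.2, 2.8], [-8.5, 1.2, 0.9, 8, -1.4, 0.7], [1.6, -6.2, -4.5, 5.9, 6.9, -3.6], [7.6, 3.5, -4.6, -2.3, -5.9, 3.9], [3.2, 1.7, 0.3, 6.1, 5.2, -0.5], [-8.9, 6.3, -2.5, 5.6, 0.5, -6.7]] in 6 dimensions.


The contraction (trace) of a rank-2 tensor is the sum of its diagonal elements.
Diagonal entries: A[1,1] = -8.7, A[2,2] = 1.2, A[3,3] = -4.5, A[4,4] = -2.3, A[5,5] = 5.2, A[6,6] = -6.7
Tr(A) = -8.7 + 1.2 + -4.5 + -2.3 + 5.2 + -6.7 = -15.8

-15.8
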